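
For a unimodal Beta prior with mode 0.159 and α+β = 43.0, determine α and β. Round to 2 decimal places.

Mode = (α−1)/(κ−2) with κ = α+β, so α−1 = 0.159·41.0 = 6.52.
α = 7.52; β = κ − α = 35.48.

α = 7.52, β = 35.48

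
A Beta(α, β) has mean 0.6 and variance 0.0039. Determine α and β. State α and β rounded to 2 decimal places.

Let s = α+β. The Beta variance is μ(1−μ)/(s+1).
So s+1 = μ(1−μ)/σ² = (0.6×0.4)/0.0039 = 0.24/0.0039 = 61.5385, giving s = 60.5385.
Then α = μs = 0.6×60.5385 = 36.32 and β = (1−μ)s = 0.4×60.5385 = 24.22.

α = 36.32, β = 24.22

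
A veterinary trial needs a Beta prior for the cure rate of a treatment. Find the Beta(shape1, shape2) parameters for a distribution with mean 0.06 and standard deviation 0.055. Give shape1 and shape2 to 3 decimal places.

shape1 = 1.059, shape2 = 16.586

σ² = 0.055² = 0.003025.
With s = shape1+shape2, Var = μ(1−μ)/(s+1), so s+1 = (0.06×0.94)/0.003025 = 18.6446 and s = 17.6446.
shape1 = μs = 1.059, shape2 = (1−μ)s = 16.586.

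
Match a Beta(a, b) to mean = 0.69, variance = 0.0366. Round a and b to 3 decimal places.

a = 3.343, b = 1.502

Let s = a+b. The Beta variance is μ(1−μ)/(s+1).
So s+1 = μ(1−μ)/σ² = (0.69×0.31)/0.0366 = 0.2139/0.0366 = 5.8443, giving s = 4.8443.
Then a = μs = 0.69×4.8443 = 3.343 and b = (1−μ)s = 0.31×4.8443 = 1.502.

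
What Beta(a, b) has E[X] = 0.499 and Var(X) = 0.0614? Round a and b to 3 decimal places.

By moment matching, a+b = μ(1−μ)/σ² − 1 = (0.499·0.501)/0.0614 − 1 = 4.0716 − 1 = 3.0716.
Since a/(a+b) = μ, a = 0.499·3.0716 = 1.533 and b = 0.501·3.0716 = 1.539.

a = 1.533, b = 1.539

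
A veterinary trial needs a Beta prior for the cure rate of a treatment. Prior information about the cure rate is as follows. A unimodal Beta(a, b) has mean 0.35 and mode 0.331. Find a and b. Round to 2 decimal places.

Let s = a+b. Mean gives a = μs = 0.35s; mode gives (a−1)/(s−2) = 0.331.
Substituting: 0.35s − 1 = 0.331(s−2) = 0.331s − 0.662, so 0.019s = 0.338 and s = 17.7895.
Then a = 0.35×17.7895 = 6.23 and b = s−a = 11.56.

a = 6.23, b = 11.56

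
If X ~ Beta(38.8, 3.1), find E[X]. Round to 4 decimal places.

0.9260

E[X] = α/(α+β) = 38.8/41.9 = 0.9260.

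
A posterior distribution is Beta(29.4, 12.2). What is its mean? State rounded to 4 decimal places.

0.7067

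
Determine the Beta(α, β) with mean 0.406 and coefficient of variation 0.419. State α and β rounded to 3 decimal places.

Var = (CV·μ)² = (0.419×0.406)² = 0.028939.
α+β = μ(1−μ)/Var − 1 = 0.241164/0.028939 − 1 = 7.3336.
Thus α = 0.406·7.3336 = 2.977 and β = 0.594·7.3336 = 4.356.

α = 2.977, β = 4.356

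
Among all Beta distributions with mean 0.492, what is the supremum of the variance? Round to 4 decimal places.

0.2499

For fixed mean μ the Beta variance is μ(1−μ)/(α+β+1), increasing as α+β decreases.
Its least upper bound (not attained) is μ(1−μ) = 0.492·0.508 = 0.2499.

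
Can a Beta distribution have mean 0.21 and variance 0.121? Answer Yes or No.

For any Beta, Var(X) < E[X]·(1−E[X]).
Here μ(1−μ) = 0.21×0.79 = 0.1659, and 0.121 < 0.1659.

Yes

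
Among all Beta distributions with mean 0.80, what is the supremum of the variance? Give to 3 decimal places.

For fixed mean μ the Beta variance is μ(1−μ)/(α+β+1), increasing as α+β decreases.
Its least upper bound (not attained) is μ(1−μ) = 0.80·0.20 = 0.160.

0.160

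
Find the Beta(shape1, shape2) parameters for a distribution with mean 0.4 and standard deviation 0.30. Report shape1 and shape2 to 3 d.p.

Variance = 0.30² = 0.0900. The moment-matching identity shape1+shape2 = μ(1−μ)/Var − 1 gives
shape1+shape2 = 0.24/0.0900 − 1 = 1.6667, so shape1 = μ·1.6667 = 0.667 and shape2 = (1−μ)·1.6667 = 1.000.

shape1 = 0.667, shape2 = 1.000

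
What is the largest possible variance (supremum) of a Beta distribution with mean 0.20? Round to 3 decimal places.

0.160

Var = μ(1−μ)/(α+β+1), which approaches μ(1−μ) as α+β → 0.
So the supremum is μ(1−μ) = 0.20×0.80 = 0.160.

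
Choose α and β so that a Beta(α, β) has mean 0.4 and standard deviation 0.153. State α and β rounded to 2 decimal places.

First σ² = 0.023409. Setting α = μn, β = (1−μ)n with n = α+β,
μ(1−μ)/(n+1) = 0.023409 ⇒ n+1 = 0.24/0.023409 = 10.2525 ⇒ n = 9.2525.
Hence α = 0.4×9.2525 = 3.70, β = 0.6×9.2525 = 5.55.

α = 3.70, β = 5.55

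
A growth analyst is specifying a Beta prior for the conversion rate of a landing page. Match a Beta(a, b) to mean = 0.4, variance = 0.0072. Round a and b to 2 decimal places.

a = 12.93, b = 19.40

Let s = a+b. The Beta variance is μ(1−μ)/(s+1).
So s+1 = μ(1−μ)/σ² = (0.4×0.6)/0.0072 = 0.24/0.0072 = 33.3333, giving s = 32.3333.
Then a = μs = 0.4×32.3333 = 12.93 and b = (1−μ)s = 0.6×32.3333 = 19.40.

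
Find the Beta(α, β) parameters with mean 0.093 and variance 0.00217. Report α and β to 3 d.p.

By moment matching, α+β = μ(1−μ)/σ² − 1 = (0.093·0.907)/0.00217 − 1 = 38.8714 − 1 = 37.8714.
Since α/(α+β) = μ, α = 0.093·37.8714 = 3.522 and β = 0.907·37.8714 = 34.349.

α = 3.522, β = 34.349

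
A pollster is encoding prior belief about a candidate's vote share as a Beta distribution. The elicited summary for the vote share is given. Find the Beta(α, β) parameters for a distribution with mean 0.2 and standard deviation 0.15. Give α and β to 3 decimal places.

α = 1.222, β = 4.889

First σ² = 0.0225. Setting α = μn, β = (1−μ)n with n = α+β,
μ(1−μ)/(n+1) = 0.0225 ⇒ n+1 = 0.16/0.0225 = 7.1111 ⇒ n = 6.1111.
Hence α = 0.2×6.1111 = 1.222, β = 0.8×6.1111 = 4.889.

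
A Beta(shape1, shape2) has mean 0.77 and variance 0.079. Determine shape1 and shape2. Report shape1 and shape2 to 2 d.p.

Let s = shape1+shape2. The Beta variance is μ(1−μ)/(s+1).
So s+1 = μ(1−μ)/σ² = (0.77×0.23)/0.079 = 0.1771/0.079 = 2.2418, giving s = 1.2418.
Then shape1 = μs = 0.77×1.2418 = 0.96 and shape2 = (1−μ)s = 0.23×1.2418 = 0.29.

shape1 = 0.96, shape2 = 0.29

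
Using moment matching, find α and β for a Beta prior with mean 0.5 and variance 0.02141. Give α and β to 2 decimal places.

α = 5.34, β = 5.34

Write ν = α+β; then α = μν and Var = μ(1−μ)/(ν+1).
ν = μ(1−μ)/Var − 1 = 0.25/0.02141 − 1 = 10.6768.
α = 0.5·10.6768 = 5.34, β = 0.5·10.6768 = 5.34.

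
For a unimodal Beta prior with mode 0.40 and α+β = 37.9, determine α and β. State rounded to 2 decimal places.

α = 15.36, β = 22.54

Since the density peak of Beta(α,β) is at (α−1)/(α+β−2),
α = 1 + 0.40(37.9−2) = 15.36 and β = 37.9 − 15.36 = 22.54.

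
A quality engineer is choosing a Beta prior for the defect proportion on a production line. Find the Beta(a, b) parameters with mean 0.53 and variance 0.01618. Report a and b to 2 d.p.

Let s = a+b. The Beta variance is μ(1−μ)/(s+1).
So s+1 = μ(1−μ)/σ² = (0.53×0.47)/0.01618 = 0.2491/0.01618 = 15.3956, giving s = 14.3956.
Then a = μs = 0.53×14.3956 = 7.63 and b = (1−μ)s = 0.47×14.3956 = 6.77.

a = 7.63, b = 6.77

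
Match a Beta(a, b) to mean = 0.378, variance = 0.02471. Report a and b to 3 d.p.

a = 3.219, b = 5.296

By moment matching, a+b = μ(1−μ)/σ² − 1 = (0.378·0.622)/0.02471 − 1 = 9.5150 − 1 = 8.5150.
Since a/(a+b) = μ, a = 0.378·8.5150 = 3.219 and b = 0.622·8.5150 = 5.296.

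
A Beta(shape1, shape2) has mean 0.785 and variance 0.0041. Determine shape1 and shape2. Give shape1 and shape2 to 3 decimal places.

By moment matching, shape1+shape2 = μ(1−μ)/σ² − 1 = (0.785·0.215)/0.0041 − 1 = 41.1646 − 1 = 40.1646.
Since shape1/(shape1+shape2) = μ, shape1 = 0.785·40.1646 = 31.529 and shape2 = 0.215·40.1646 = 8.635.

shape1 = 31.529, shape2 = 8.635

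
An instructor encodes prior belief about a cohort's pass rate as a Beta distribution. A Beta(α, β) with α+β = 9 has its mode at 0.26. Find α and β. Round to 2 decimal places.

Since the density peak of Beta(α,β) is at (α−1)/(α+β−2),
α = 1 + 0.26(9−2) = 2.82 and β = 9 − 2.82 = 6.18.

α = 2.82, β = 6.18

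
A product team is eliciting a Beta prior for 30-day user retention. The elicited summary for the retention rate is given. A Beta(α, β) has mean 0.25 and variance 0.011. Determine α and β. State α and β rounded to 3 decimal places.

Write ν = α+β; then α = μν and Var = μ(1−μ)/(ν+1).
ν = μ(1−μ)/Var − 1 = 0.1875/0.011 − 1 = 16.0455.
α = 0.25·16.0455 = 4.011, β = 0.75·16.0455 = 12.034.

α = 4.011, β = 12.034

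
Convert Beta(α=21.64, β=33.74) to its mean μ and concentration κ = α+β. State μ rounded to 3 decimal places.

μ = 0.391, κ = 55.38

κ = α+β = 21.64+33.74 = 55.38; μ = α/κ = 21.64/55.38 = 0.391.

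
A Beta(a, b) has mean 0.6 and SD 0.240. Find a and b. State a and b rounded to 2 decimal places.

Variance = 0.240² = 0.057600. The moment-matching identity a+b = μ(1−μ)/Var − 1 gives
a+b = 0.24/0.057600 − 1 = 3.1667, so a = μ·3.1667 = 1.90 and b = (1−μ)·3.1667 = 1.27.

a = 1.90, b = 1.27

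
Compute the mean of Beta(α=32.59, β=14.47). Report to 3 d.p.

0.693

The Beta mean is α/(α+β) = 32.59/(32.59+14.47) = 0.693.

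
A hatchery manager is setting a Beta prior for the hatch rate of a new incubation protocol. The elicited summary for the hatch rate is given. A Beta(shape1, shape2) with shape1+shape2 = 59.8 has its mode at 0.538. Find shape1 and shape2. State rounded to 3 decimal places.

For shape1,shape2>1 the mode is (shape1−1)/(shape1+shape2−2), so shape1 = mode·(κ−2)+1 = 0.538×57.8+1 = 32.096.
And shape2 = (1−mode)·(κ−2)+1 = 0.462×57.8+1 = 27.704.

shape1 = 32.096, shape2 = 27.704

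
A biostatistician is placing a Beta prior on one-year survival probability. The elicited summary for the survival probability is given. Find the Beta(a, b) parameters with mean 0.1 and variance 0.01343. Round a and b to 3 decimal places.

a = 0.570, b = 5.131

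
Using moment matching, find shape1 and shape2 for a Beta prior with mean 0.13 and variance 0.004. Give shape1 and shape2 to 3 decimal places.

shape1 = 3.546, shape2 = 23.729

By moment matching, shape1+shape2 = μ(1−μ)/σ² − 1 = (0.13·0.87)/0.004 − 1 = 28.2750 − 1 = 27.2750.
Since shape1/(shape1+shape2) = μ, shape1 = 0.13·27.2750 = 3.546 and shape2 = 0.87·27.2750 = 23.729.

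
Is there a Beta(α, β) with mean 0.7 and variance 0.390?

No

A Beta with mean μ has variance μ(1−μ)/(α+β+1) < μ(1−μ).
Here μ(1−μ) = 0.7×0.3 = 0.21, and 0.390 ≥ 0.21.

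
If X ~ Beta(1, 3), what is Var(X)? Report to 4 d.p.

Var = αβ/[(α+β)²(α+β+1)] = (1×3)/(4²×5) = 3/80 = 0.0375.

0.0375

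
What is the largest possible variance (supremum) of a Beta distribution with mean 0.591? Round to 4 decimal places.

0.2417

Var = μ(1−μ)/(α+β+1), which approaches μ(1−μ) as α+β → 0.
So the supremum is μ(1−μ) = 0.591×0.409 = 0.2417.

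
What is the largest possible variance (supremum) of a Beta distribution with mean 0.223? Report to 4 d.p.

0.1733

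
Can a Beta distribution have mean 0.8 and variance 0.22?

No

A Beta with mean μ has variance μ(1−μ)/(α+β+1) < μ(1−μ).
Here μ(1−μ) = 0.8×0.2 = 0.16, and 0.22 ≥ 0.16.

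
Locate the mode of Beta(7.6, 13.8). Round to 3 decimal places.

With α,β > 1, mode = (α−1)/(α+β−2) = 6.6/19.4 = 0.340.

0.340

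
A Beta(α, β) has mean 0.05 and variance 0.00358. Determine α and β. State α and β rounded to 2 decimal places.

α = 0.61, β = 11.65

By moment matching, α+β = μ(1−μ)/σ² − 1 = (0.05·0.95)/0.00358 − 1 = 13.2682 − 1 = 12.2682.
Since α/(α+β) = μ, α = 0.05·12.2682 = 0.61 and β = 0.95·12.2682 = 11.65.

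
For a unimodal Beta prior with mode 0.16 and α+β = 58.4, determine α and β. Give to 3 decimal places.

Since the density peak of Beta(α,β) is at (α−1)/(α+β−2),
α = 1 + 0.16(58.4−2) = 10.024 and β = 58.4 − 10.024 = 48.376.

α = 10.024, β = 48.376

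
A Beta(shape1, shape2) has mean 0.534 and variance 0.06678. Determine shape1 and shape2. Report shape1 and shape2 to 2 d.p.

shape1 = 1.46, shape2 = 1.27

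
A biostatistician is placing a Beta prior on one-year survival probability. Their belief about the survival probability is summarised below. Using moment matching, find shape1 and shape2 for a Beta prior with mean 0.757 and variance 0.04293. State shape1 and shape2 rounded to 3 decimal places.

Write ν = shape1+shape2; then shape1 = μν and Var = μ(1−μ)/(ν+1).
ν = μ(1−μ)/Var − 1 = 0.183951/0.04293 − 1 = 3.2849.
shape1 = 0.757·3.2849 = 2.487, shape2 = 0.243·3.2849 = 0.798.

shape1 = 2.487, shape2 = 0.798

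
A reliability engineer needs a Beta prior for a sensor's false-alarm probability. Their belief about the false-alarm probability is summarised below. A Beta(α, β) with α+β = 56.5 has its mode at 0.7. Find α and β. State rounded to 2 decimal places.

Mode = (α−1)/(κ−2) with κ = α+β, so α−1 = 0.7·54.5 = 38.15.
α = 39.15; β = κ − α = 17.35.

α = 39.15, β = 17.35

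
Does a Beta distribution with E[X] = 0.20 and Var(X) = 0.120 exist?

For any Beta, Var(X) < E[X]·(1−E[X]).
Here μ(1−μ) = 0.20×0.80 = 0.1600, and 0.120 < 0.1600.

Yes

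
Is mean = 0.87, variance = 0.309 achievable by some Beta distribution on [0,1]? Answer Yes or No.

No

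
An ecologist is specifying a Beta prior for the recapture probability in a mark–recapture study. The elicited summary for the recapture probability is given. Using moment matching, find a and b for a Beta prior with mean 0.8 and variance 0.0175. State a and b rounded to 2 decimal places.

Let s = a+b. The Beta variance is μ(1−μ)/(s+1).
So s+1 = μ(1−μ)/σ² = (0.8×0.2)/0.0175 = 0.16/0.0175 = 9.1429, giving s = 8.1429.
Then a = μs = 0.8×8.1429 = 6.51 and b = (1−μ)s = 0.2×8.1429 = 1.63.

a = 6.51, b = 1.63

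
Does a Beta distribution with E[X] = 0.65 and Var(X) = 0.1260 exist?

Yes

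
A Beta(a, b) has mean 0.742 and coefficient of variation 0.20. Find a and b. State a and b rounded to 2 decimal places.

σ = CV·μ = 0.20×0.742 = 0.14840, so σ² = 0.022023.
s+1 = μ(1−μ)/σ² = 0.191436/0.022023 = 8.6927, so s = a+b = 7.6927.
a = μs = 5.71, b = (1−μ)s = 1.98.

a = 5.71, b = 1.98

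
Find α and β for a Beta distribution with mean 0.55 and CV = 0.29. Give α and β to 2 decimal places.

α = 4.80, β = 3.93

Var = (CV·μ)² = (0.29×0.55)² = 0.025440.
α+β = μ(1−μ)/Var − 1 = 0.2475/0.025440 − 1 = 8.7287.
Thus α = 0.55·8.7287 = 4.80 and β = 0.45·8.7287 = 3.93.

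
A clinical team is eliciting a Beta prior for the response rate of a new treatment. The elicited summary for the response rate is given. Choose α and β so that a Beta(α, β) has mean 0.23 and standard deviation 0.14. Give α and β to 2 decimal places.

α = 1.85, β = 6.19

Variance = 0.14² = 0.0196. The moment-matching identity α+β = μ(1−μ)/Var − 1 gives
α+β = 0.1771/0.0196 − 1 = 8.0357, so α = μ·8.0357 = 1.85 and β = (1−μ)·8.0357 = 6.19.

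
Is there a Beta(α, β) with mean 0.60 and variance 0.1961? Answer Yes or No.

Yes

A Beta with mean μ has variance μ(1−μ)/(α+β+1) < μ(1−μ).
Here μ(1−μ) = 0.60×0.40 = 0.2400, and 0.1961 < 0.2400.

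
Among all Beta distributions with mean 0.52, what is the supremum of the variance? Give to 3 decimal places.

0.250

Var = μ(1−μ)/(α+β+1), which approaches μ(1−μ) as α+β → 0.
So the supremum is μ(1−μ) = 0.52×0.48 = 0.250.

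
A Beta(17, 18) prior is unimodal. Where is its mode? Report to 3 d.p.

With α,β > 1, mode = (α−1)/(α+β−2) = 16/33 = 0.485.

0.485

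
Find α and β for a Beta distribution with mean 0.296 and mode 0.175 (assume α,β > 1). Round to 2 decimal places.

α = 1.59, β = 3.78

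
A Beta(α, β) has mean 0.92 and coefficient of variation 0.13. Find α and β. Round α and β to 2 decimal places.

Var = (CV·μ)² = (0.13×0.92)² = 0.014304.
α+β = μ(1−μ)/Var − 1 = 0.0736/0.014304 − 1 = 4.1454.
Thus α = 0.92·4.1454 = 3.81 and β = 0.08·4.1454 = 0.33.

α = 3.81, β = 0.33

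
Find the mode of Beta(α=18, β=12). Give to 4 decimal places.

With α,β > 1, mode = (α−1)/(α+β−2) = 17/28 = 0.6071.

0.6071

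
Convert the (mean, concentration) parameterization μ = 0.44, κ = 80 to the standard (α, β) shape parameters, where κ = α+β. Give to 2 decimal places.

α = μκ = 0.44×80 = 35.20 and β = (1−μ)κ = 0.56×80 = 44.80.

α = 35.20, β = 44.80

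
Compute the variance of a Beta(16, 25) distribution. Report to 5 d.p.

0.00567

μ = 16/41 = 0.390244; Var = μ(1−μ)/(α+β+1) = 0.2379536/42 = 0.00567.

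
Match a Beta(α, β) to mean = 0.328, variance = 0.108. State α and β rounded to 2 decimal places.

Let s = α+β. The Beta variance is μ(1−μ)/(s+1).
So s+1 = μ(1−μ)/σ² = (0.328×0.672)/0.108 = 0.220416/0.108 = 2.0409, giving s = 1.0409.
Then α = μs = 0.328×1.0409 = 0.34 and β = (1−μ)s = 0.672×1.0409 = 0.70.

α = 0.34, β = 0.70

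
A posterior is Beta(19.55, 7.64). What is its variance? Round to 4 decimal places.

0.0072

α+β = 27.19 and αβ = 149.3620, so Var = αβ/[(α+β)²(α+β+1)] = 149.3620/20840.757059 = 0.0072.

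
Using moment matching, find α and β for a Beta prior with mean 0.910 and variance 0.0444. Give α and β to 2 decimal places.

By moment matching, α+β = μ(1−μ)/σ² − 1 = (0.910·0.090)/0.0444 − 1 = 1.8446 − 1 = 0.8446.
Since α/(α+β) = μ, α = 0.910·0.8446 = 0.77 and β = 0.090·0.8446 = 0.08.

α = 0.77, β = 0.08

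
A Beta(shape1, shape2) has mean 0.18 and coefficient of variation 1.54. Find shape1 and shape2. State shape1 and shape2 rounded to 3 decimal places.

σ = CV·μ = 1.54×0.18 = 0.27720, so σ² = 0.076840.
s+1 = μ(1−μ)/σ² = 0.1476/0.076840 = 1.9209, so s = shape1+shape2 = 0.9209.
shape1 = μs = 0.166, shape2 = (1−μ)s = 0.755.

shape1 = 0.166, shape2 = 0.755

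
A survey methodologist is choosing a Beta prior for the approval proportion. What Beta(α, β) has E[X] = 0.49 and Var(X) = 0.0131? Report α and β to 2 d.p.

α = 8.86, β = 9.22

Write ν = α+β; then α = μν and Var = μ(1−μ)/(ν+1).
ν = μ(1−μ)/Var − 1 = 0.2499/0.0131 − 1 = 18.0763.
α = 0.49·18.0763 = 8.86, β = 0.51·18.0763 = 9.22.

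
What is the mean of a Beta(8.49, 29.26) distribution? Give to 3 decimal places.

0.225

E[X] = α/(α+β) = 8.49/37.75 = 0.225.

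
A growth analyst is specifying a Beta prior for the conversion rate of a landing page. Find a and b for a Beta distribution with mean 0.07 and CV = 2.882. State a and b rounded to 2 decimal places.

Var = (CV·μ)² = (2.882×0.07)² = 0.040699.
a+b = μ(1−μ)/Var − 1 = 0.0651/0.040699 − 1 = 0.5995.
Thus a = 0.07·0.5995 = 0.04 and b = 0.93·0.5995 = 0.56.

a = 0.04, b = 0.56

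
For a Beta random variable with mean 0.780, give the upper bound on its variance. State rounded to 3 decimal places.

Var = μ(1−μ)/(α+β+1), which approaches μ(1−μ) as α+β → 0.
So the supremum is μ(1−μ) = 0.780×0.220 = 0.172.

0.172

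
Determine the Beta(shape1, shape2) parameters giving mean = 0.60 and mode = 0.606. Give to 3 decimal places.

shape1 = 21.200, shape2 = 14.133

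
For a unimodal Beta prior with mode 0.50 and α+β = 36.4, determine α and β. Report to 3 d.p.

α = 18.200, β = 18.200

Mode = (α−1)/(κ−2) with κ = α+β, so α−1 = 0.50·34.4 = 17.200.
α = 18.200; β = κ − α = 18.200.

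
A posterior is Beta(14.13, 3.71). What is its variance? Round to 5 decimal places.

α+β = 17.84 and αβ = 52.4223, so Var = αβ/[(α+β)²(α+β+1)] = 52.4223/5996.123904 = 0.00874.

0.00874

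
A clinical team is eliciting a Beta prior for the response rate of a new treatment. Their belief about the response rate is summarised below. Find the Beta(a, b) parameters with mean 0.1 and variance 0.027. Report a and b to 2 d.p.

a = 0.23, b = 2.10

Let s = a+b. The Beta variance is μ(1−μ)/(s+1).
So s+1 = μ(1−μ)/σ² = (0.1×0.9)/0.027 = 0.09/0.027 = 3.3333, giving s = 2.3333.
Then a = μs = 0.1×2.3333 = 0.23 and b = (1−μ)s = 0.9×2.3333 = 2.10.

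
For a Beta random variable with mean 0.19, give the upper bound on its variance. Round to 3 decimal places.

0.154

For fixed mean μ the Beta variance is μ(1−μ)/(α+β+1), increasing as α+β decreases.
Its least upper bound (not attained) is μ(1−μ) = 0.19·0.81 = 0.154.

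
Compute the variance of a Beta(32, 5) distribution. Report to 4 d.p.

μ = 32/37 = 0.864865; Var = μ(1−μ)/(α+β+1) = 0.1168736/38 = 0.0031.

0.0031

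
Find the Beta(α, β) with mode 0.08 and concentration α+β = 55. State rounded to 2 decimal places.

For α,β>1 the mode is (α−1)/(α+β−2), so α = mode·(κ−2)+1 = 0.08×53+1 = 5.24.
And β = (1−mode)·(κ−2)+1 = 0.92×53+1 = 49.76.

α = 5.24, β = 49.76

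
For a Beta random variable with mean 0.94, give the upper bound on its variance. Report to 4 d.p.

Var = μ(1−μ)/(α+β+1), which approaches μ(1−μ) as α+β → 0.
So the supremum is μ(1−μ) = 0.94×0.06 = 0.0564.

0.0564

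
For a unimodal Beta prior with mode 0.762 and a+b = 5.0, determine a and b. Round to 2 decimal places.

a = 3.29, b = 1.71

Since the density peak of Beta(a,b) is at (a−1)/(a+b−2),
a = 1 + 0.762(5.0−2) = 3.29 and b = 5.0 − 3.29 = 1.71.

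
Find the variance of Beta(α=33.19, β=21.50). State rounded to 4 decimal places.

μ = 33.19/54.69 = 0.606875; Var = μ(1−μ)/(α+β+1) = 0.2385777/55.69 = 0.0043.

0.0043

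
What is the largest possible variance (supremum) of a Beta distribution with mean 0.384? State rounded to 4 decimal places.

Var = μ(1−μ)/(α+β+1), which approaches μ(1−μ) as α+β → 0.
So the supremum is μ(1−μ) = 0.384×0.616 = 0.2365.

0.2365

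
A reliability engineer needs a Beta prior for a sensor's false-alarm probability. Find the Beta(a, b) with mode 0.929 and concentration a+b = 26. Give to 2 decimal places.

For a,b>1 the mode is (a−1)/(a+b−2), so a = mode·(κ−2)+1 = 0.929×24+1 = 23.30.
And b = (1−mode)·(κ−2)+1 = 0.071×24+1 = 2.70.

a = 23.30, b = 2.70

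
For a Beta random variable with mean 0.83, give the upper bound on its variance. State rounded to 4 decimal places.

0.1411

Var = μ(1−μ)/(α+β+1), which approaches μ(1−μ) as α+β → 0.
So the supremum is μ(1−μ) = 0.83×0.17 = 0.1411.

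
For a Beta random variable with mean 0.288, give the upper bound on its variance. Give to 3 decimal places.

0.205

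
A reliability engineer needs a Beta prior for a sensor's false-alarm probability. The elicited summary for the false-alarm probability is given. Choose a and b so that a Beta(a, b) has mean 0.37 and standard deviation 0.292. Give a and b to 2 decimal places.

a = 0.64, b = 1.09

First σ² = 0.085264. Setting a = μn, b = (1−μ)n with n = a+b,
μ(1−μ)/(n+1) = 0.085264 ⇒ n+1 = 0.2331/0.085264 = 2.7339 ⇒ n = 1.7339.
Hence a = 0.37×1.7339 = 0.64, b = 0.63×1.7339 = 1.09.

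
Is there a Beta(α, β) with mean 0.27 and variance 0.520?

A Beta with mean μ has variance μ(1−μ)/(α+β+1) < μ(1−μ).
Here μ(1−μ) = 0.27×0.73 = 0.1971, and 0.520 ≥ 0.1971.

No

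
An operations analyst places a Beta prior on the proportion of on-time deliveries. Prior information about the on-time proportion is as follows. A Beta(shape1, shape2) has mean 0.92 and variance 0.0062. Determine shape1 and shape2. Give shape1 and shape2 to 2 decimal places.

Let s = shape1+shape2. The Beta variance is μ(1−μ)/(s+1).
So s+1 = μ(1−μ)/σ² = (0.92×0.08)/0.0062 = 0.0736/0.0062 = 11.8710, giving s = 10.8710.
Then shape1 = μs = 0.92×10.8710 = 10.00 and shape2 = (1−μ)s = 0.08×10.8710 = 0.87.

shape1 = 10.00, shape2 = 0.87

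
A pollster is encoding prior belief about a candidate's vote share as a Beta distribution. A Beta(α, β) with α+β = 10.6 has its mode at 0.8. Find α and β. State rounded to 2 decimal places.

α = 7.88, β = 2.72

Mode = (α−1)/(κ−2) with κ = α+β, so α−1 = 0.8·8.6 = 6.88.
α = 7.88; β = κ − α = 2.72.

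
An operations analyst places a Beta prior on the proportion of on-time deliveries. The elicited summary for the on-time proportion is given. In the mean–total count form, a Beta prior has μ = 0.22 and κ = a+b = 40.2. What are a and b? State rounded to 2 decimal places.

a = 8.84, b = 31.36

a = μκ = 0.22×40.2 = 8.84 and b = (1−μ)κ = 0.78×40.2 = 31.36.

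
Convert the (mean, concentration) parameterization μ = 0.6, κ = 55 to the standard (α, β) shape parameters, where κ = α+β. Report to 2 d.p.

Split κ in proportion μ : (1−μ): α = 0.6·55 = 33.00, β = 55 − 33.00 = 22.00.

α = 33.00, β = 22.00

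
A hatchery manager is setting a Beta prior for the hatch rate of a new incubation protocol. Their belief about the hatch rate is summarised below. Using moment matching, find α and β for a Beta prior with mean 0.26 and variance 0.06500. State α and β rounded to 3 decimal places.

α = 0.510, β = 1.450

Write ν = α+β; then α = μν and Var = μ(1−μ)/(ν+1).
ν = μ(1−μ)/Var − 1 = 0.1924/0.06500 − 1 = 1.9600.
α = 0.26·1.9600 = 0.510, β = 0.74·1.9600 = 1.450.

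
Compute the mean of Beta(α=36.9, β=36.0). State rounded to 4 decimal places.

0.5062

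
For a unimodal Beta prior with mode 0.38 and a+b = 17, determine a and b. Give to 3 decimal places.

For a,b>1 the mode is (a−1)/(a+b−2), so a = mode·(κ−2)+1 = 0.38×15+1 = 6.700.
And b = (1−mode)·(κ−2)+1 = 0.62×15+1 = 10.300.

a = 6.700, b = 10.300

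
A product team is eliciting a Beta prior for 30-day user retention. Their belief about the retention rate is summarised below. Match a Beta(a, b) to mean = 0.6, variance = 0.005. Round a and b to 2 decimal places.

a = 28.20, b = 18.80

Let s = a+b. The Beta variance is μ(1−μ)/(s+1).
So s+1 = μ(1−μ)/σ² = (0.6×0.4)/0.005 = 0.24/0.005 = 48.0000, giving s = 47.0000.
Then a = μs = 0.6×47.0000 = 28.20 and b = (1−μ)s = 0.4×47.0000 = 18.80.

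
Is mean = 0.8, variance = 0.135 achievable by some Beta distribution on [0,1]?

Yes

For any Beta, Var(X) < E[X]·(1−E[X]).
Here μ(1−μ) = 0.8×0.2 = 0.16, and 0.135 < 0.16.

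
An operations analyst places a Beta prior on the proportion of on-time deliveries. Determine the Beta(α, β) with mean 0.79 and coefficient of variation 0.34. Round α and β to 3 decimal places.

σ = CV·μ = 0.34×0.79 = 0.26860, so σ² = 0.072146.
s+1 = μ(1−μ)/σ² = 0.1659/0.072146 = 2.2995, so s = α+β = 1.2995.
α = μs = 1.027, β = (1−μ)s = 0.273.

α = 1.027, β = 0.273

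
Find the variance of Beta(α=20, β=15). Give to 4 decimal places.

α+β = 35 and αβ = 300, so Var = αβ/[(α+β)²(α+β+1)] = 300/44100 = 0.0068.

0.0068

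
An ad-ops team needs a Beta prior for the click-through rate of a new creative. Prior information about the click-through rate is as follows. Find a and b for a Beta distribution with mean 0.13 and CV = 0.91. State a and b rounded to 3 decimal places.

a = 0.921, b = 6.161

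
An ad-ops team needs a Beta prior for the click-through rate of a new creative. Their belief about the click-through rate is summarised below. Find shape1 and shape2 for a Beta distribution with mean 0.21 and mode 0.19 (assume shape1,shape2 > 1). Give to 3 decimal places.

shape1 = 6.510, shape2 = 24.490

Let s = shape1+shape2. Mean gives shape1 = μs = 0.21s; mode gives (shape1−1)/(s−2) = 0.19.
Substituting: 0.21s − 1 = 0.19(s−2) = 0.19s − 0.38, so 0.02s = 0.62 and s = 31.0000.
Then shape1 = 0.21×31.0000 = 6.510 and shape2 = s−shape1 = 24.490.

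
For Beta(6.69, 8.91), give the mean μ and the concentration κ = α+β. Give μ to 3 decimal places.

μ = 0.429, κ = 15.60

κ = α+β = 6.69+8.91 = 15.60; μ = α/κ = 6.69/15.60 = 0.429.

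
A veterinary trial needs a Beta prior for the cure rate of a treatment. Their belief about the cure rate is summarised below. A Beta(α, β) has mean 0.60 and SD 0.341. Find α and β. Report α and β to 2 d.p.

α = 0.64, β = 0.43

First σ² = 0.116281. Setting α = μn, β = (1−μ)n with n = α+β,
μ(1−μ)/(n+1) = 0.116281 ⇒ n+1 = 0.2400/0.116281 = 2.0640 ⇒ n = 1.0640.
Hence α = 0.60×1.0640 = 0.64, β = 0.40×1.0640 = 0.43.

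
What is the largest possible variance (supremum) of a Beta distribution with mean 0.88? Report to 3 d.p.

For fixed mean μ the Beta variance is μ(1−μ)/(α+β+1), increasing as α+β decreases.
Its least upper bound (not attained) is μ(1−μ) = 0.88·0.12 = 0.106.

0.106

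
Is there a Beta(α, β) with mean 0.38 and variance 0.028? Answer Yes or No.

Yes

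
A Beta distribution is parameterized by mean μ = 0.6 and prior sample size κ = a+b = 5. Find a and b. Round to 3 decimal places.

Split κ in proportion μ : (1−μ): a = 0.6·5 = 3.000, b = 5 − 3.000 = 2.000.

a = 3.000, b = 2.000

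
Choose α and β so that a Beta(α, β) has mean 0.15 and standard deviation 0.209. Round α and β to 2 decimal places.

α = 0.29, β = 1.63

First σ² = 0.043681. Setting α = μn, β = (1−μ)n with n = α+β,
μ(1−μ)/(n+1) = 0.043681 ⇒ n+1 = 0.1275/0.043681 = 2.9189 ⇒ n = 1.9189.
Hence α = 0.15×1.9189 = 0.29, β = 0.85×1.9189 = 1.63.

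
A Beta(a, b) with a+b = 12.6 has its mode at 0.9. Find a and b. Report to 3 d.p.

Since the density peak of Beta(a,b) is at (a−1)/(a+b−2),
a = 1 + 0.9(12.6−2) = 10.540 and b = 12.6 − 10.540 = 2.060.

a = 10.540, b = 2.060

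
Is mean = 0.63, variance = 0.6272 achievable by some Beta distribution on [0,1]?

No

For any Beta, Var(X) < E[X]·(1−E[X]).
Here μ(1−μ) = 0.63×0.37 = 0.2331, and 0.6272 ≥ 0.2331.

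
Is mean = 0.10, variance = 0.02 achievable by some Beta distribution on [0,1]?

Yes

For any Beta, Var(X) < E[X]·(1−E[X]).
Here μ(1−μ) = 0.10×0.90 = 0.0900, and 0.02 < 0.0900.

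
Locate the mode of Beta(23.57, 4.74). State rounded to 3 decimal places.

0.858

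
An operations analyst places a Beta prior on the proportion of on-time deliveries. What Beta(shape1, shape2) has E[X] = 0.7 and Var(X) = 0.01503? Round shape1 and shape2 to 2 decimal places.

shape1 = 9.08, shape2 = 3.89

Let s = shape1+shape2. The Beta variance is μ(1−μ)/(s+1).
So s+1 = μ(1−μ)/σ² = (0.7×0.3)/0.01503 = 0.21/0.01503 = 13.9721, giving s = 12.9721.
Then shape1 = μs = 0.7×12.9721 = 9.08 and shape2 = (1−μ)s = 0.3×12.9721 = 3.89.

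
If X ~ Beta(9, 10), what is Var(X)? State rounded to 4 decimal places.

0.0125

α+β = 19 and αβ = 90, so Var = αβ/[(α+β)²(α+β+1)] = 90/7220 = 0.0125.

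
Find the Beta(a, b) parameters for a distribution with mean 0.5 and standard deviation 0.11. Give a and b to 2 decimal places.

First σ² = 0.0121. Setting a = μn, b = (1−μ)n with n = a+b,
μ(1−μ)/(n+1) = 0.0121 ⇒ n+1 = 0.25/0.0121 = 20.6612 ⇒ n = 19.6612.
Hence a = 0.5×19.6612 = 9.83, b = 0.5×19.6612 = 9.83.

a = 9.83, b = 9.83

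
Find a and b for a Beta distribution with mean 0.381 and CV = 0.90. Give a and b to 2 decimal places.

σ = CV·μ = 0.90×0.381 = 0.34290, so σ² = 0.117580.
s+1 = μ(1−μ)/σ² = 0.235839/0.117580 = 2.0058, so s = a+b = 1.0058.
a = μs = 0.38, b = (1−μ)s = 0.62.

a = 0.38, b = 0.62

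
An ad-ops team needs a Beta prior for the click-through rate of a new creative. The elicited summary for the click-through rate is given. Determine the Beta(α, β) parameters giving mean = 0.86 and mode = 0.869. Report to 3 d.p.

α = 70.520, β = 11.480

With s = α+β: μ = α/s and mode = (α−1)/(s−2). Eliminating α = μs,
μs − 1 = m(s−2) ⇒ s(μ−m) = 1−2m ⇒ s = -0.738/-0.009 = 82.0000.
So α = μs = 70.520, β = (1−μ)s = 11.480.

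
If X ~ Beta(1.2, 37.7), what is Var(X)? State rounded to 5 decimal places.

0.00075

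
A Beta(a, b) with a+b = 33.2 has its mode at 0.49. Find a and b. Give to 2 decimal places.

a = 16.29, b = 16.91

For a,b>1 the mode is (a−1)/(a+b−2), so a = mode·(κ−2)+1 = 0.49×31.2+1 = 16.29.
And b = (1−mode)·(κ−2)+1 = 0.51×31.2+1 = 16.91.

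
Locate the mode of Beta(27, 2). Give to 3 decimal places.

The density x^(α−1)(1−x)^(β−1) is maximised at (α−1)/(α+β−2) = 26/27 = 0.963.

0.963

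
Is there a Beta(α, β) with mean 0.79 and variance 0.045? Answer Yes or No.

Yes

For any Beta, Var(X) < E[X]·(1−E[X]).
Here μ(1−μ) = 0.79×0.21 = 0.1659, and 0.045 < 0.1659.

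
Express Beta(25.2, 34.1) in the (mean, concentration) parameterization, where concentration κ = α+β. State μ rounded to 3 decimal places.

κ = α+β = 25.2+34.1 = 59.3; μ = α/κ = 25.2/59.3 = 0.425.

μ = 0.425, κ = 59.3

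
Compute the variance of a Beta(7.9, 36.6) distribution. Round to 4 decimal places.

0.0032

Var = αβ/[(α+β)²(α+β+1)] = (7.9×36.6)/(44.5²×45.5) = 289.14/90101.375 = 0.0032.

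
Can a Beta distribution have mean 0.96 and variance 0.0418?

A Beta with mean μ has variance μ(1−μ)/(α+β+1) < μ(1−μ).
Here μ(1−μ) = 0.96×0.04 = 0.0384, and 0.0418 ≥ 0.0384.

No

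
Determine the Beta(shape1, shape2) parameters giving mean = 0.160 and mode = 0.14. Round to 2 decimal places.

shape1 = 5.76, shape2 = 30.24

With s = shape1+shape2: μ = shape1/s and mode = (shape1−1)/(s−2). Eliminating shape1 = μs,
μs − 1 = m(s−2) ⇒ s(μ−m) = 1−2m ⇒ s = 0.72/0.020 = 36.0000.
So shape1 = μs = 5.76, shape2 = (1−μ)s = 30.24.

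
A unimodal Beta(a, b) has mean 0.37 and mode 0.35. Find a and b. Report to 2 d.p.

With s = a+b: μ = a/s and mode = (a−1)/(s−2). Eliminating a = μs,
μs − 1 = m(s−2) ⇒ s(μ−m) = 1−2m ⇒ s = 0.30/0.02 = 15.0000.
So a = μs = 5.55, b = (1−μ)s = 9.45.

a = 5.55, b = 9.45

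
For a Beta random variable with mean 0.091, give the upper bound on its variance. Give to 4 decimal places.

0.0827

For fixed mean μ the Beta variance is μ(1−μ)/(α+β+1), increasing as α+β decreases.
Its least upper bound (not attained) is μ(1−μ) = 0.091·0.909 = 0.0827.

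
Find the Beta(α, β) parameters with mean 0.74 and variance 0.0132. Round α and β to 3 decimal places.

α = 10.046, β = 3.530

Let s = α+β. The Beta variance is μ(1−μ)/(s+1).
So s+1 = μ(1−μ)/σ² = (0.74×0.26)/0.0132 = 0.1924/0.0132 = 14.5758, giving s = 13.5758.
Then α = μs = 0.74×13.5758 = 10.046 and β = (1−μ)s = 0.26×13.5758 = 3.530.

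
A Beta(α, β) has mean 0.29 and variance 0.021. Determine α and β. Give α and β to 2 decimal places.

α = 2.55, β = 6.25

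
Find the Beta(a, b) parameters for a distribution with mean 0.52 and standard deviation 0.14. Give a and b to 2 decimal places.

a = 6.10, b = 5.63

Variance = 0.14² = 0.0196. The moment-matching identity a+b = μ(1−μ)/Var − 1 gives
a+b = 0.2496/0.0196 − 1 = 11.7347, so a = μ·11.7347 = 6.10 and b = (1−μ)·11.7347 = 5.63.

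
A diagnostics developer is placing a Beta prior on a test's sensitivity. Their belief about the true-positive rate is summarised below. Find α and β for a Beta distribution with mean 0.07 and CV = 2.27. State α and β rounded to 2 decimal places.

σ = CV·μ = 2.27×0.07 = 0.15890, so σ² = 0.025249.
s+1 = μ(1−μ)/σ² = 0.0651/0.025249 = 2.5783, so s = α+β = 1.5783.
α = μs = 0.11, β = (1−μ)s = 1.47.

α = 0.11, β = 1.47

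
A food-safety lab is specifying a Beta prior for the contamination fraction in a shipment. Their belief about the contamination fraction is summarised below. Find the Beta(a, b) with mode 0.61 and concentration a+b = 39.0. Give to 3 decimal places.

a = 23.570, b = 15.430

Mode = (a−1)/(κ−2) with κ = a+b, so a−1 = 0.61·37.0 = 22.570.
a = 23.570; b = κ − a = 15.430.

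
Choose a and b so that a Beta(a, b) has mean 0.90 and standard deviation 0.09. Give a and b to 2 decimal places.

a = 9.10, b = 1.01

First σ² = 0.0081. Setting a = μn, b = (1−μ)n with n = a+b,
μ(1−μ)/(n+1) = 0.0081 ⇒ n+1 = 0.0900/0.0081 = 11.1111 ⇒ n = 10.1111.
Hence a = 0.90×10.1111 = 9.10, b = 0.10×10.1111 = 1.01.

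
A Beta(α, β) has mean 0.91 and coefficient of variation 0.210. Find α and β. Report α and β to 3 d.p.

σ = CV·μ = 0.210×0.91 = 0.19110, so σ² = 0.036519.
s+1 = μ(1−μ)/σ² = 0.0819/0.036519 = 2.2427, so s = α+β = 1.2427.
α = μs = 1.131, β = (1−μ)s = 0.112.

α = 1.131, β = 0.112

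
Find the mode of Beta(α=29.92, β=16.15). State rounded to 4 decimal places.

With α,β > 1, mode = (α−1)/(α+β−2) = 28.92/44.07 = 0.6562.

0.6562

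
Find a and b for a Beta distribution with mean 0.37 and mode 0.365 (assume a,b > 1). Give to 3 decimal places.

Let s = a+b. Mean gives a = μs = 0.37s; mode gives (a−1)/(s−2) = 0.365.
Substituting: 0.37s − 1 = 0.365(s−2) = 0.365s − 0.730, so 0.005s = 0.270 and s = 54.0000.
Then a = 0.37×54.0000 = 19.980 and b = s−a = 34.020.

a = 19.980, b = 34.020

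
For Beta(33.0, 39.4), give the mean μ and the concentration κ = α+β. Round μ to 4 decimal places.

κ = α+β = 33.0+39.4 = 72.4; μ = α/κ = 33.0/72.4 = 0.4558.

μ = 0.4558, κ = 72.4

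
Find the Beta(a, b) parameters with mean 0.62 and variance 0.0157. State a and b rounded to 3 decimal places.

a = 8.684, b = 5.322

Let s = a+b. The Beta variance is μ(1−μ)/(s+1).
So s+1 = μ(1−μ)/σ² = (0.62×0.38)/0.0157 = 0.2356/0.0157 = 15.0064, giving s = 14.0064.
Then a = μs = 0.62×14.0064 = 8.684 and b = (1−μ)s = 0.38×14.0064 = 5.322.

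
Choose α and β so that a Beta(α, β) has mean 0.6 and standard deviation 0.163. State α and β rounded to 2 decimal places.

α = 4.82, β = 3.21

First σ² = 0.026569. Setting α = μn, β = (1−μ)n with n = α+β,
μ(1−μ)/(n+1) = 0.026569 ⇒ n+1 = 0.24/0.026569 = 9.0331 ⇒ n = 8.0331.
Hence α = 0.6×8.0331 = 4.82, β = 0.4×8.0331 = 3.21.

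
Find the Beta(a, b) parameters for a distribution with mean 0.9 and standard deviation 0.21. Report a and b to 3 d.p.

σ² = 0.21² = 0.0441.
With s = a+b, Var = μ(1−μ)/(s+1), so s+1 = (0.9×0.1)/0.0441 = 2.0408 and s = 1.0408.
a = μs = 0.937, b = (1−μ)s = 0.104.

a = 0.937, b = 0.104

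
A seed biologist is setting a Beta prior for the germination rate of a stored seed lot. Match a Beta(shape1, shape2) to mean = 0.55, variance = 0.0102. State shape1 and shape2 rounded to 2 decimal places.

shape1 = 12.80, shape2 = 10.47

By moment matching, shape1+shape2 = μ(1−μ)/σ² − 1 = (0.55·0.45)/0.0102 − 1 = 24.2647 − 1 = 23.2647.
Since shape1/(shape1+shape2) = μ, shape1 = 0.55·23.2647 = 12.80 and shape2 = 0.45·23.2647 = 10.47.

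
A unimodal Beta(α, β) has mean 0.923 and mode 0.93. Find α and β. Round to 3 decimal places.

Let s = α+β. Mean gives α = μs = 0.923s; mode gives (α−1)/(s−2) = 0.93.
Substituting: 0.923s − 1 = 0.93(s−2) = 0.93s − 1.86, so -0.007s = -0.86 and s = 122.8571.
Then α = 0.923×122.8571 = 113.397 and β = s−α = 9.460.

α = 113.397, β = 9.460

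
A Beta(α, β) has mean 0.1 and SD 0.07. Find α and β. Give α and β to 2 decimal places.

First σ² = 0.0049. Setting α = μn, β = (1−μ)n with n = α+β,
μ(1−μ)/(n+1) = 0.0049 ⇒ n+1 = 0.09/0.0049 = 18.3673 ⇒ n = 17.3673.
Hence α = 0.1×17.3673 = 1.74, β = 0.9×17.3673 = 15.63.

α = 1.74, β = 15.63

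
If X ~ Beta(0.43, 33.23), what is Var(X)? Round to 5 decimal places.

0.00036

μ = 0.43/33.66 = 0.012775; Var = μ(1−μ)/(α+β+1) = 0.0126116/34.66 = 0.00036.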